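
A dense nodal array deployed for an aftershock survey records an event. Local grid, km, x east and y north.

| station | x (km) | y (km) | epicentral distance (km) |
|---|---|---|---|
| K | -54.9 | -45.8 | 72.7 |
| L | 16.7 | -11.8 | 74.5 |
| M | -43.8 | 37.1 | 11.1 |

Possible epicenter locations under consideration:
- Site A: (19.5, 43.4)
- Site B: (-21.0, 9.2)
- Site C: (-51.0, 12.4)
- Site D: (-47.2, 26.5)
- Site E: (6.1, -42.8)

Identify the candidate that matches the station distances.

For each candidate, compare |candidate − station| to the reported distance:
Site A: residuals K 43.5, L 19.2, M 52.5 → max 52.5 km
Site B: residuals K 8.1, L 31.3, M 24.9 → max 31.3 km
Site C: residuals K 14.4, L 2.6, M 14.6 → max 14.6 km
Site D: residuals K 0.0, L 0.0, M 0.0 → max 0.0 km
Site E: residuals K 11.6, L 41.7, M 83.1 → max 83.1 km
Only Site D has all residuals ≈ 0.

Site D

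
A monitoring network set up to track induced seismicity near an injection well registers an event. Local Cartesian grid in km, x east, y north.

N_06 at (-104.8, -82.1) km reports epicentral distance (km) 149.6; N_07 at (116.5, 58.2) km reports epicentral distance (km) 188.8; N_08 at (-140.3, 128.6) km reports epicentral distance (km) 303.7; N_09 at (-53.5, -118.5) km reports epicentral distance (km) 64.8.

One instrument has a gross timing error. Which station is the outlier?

N_09

Solve using three stations at a time. Using N_06, N_07, N_08 (subtract circle equations pairwise → linear system) gives (x, y) ≈ (41.2, -114.9).
Distances from that point to each station vs reported:
  N_06: calculated 149.6 vs reported 149.6 → residual 0.0 km
  N_07: calculated 188.8 vs reported 188.8 → residual 0.0 km
  N_08: calculated 303.7 vs reported 303.7 → residual 0.0 km
  N_09: calculated 94.7 vs reported 64.8 → residual 29.9 km
N_06, N_07, N_08 are mutually consistent (residuals ≈ 0); N_09 is off by 29.9 km.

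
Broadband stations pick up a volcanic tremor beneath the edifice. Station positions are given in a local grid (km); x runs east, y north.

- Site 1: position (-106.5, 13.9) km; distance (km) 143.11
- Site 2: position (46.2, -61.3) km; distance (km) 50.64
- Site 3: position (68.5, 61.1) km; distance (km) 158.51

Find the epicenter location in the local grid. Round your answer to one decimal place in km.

Circle about each station: (x + 106.5)² + (y − 13.9)² = 143.11²; (x − 46.2)² + (y + 61.3)² = 50.64²; (x − 68.5)² + (y − 61.1)² = 158.51².
Subtracting the Site 1 equation from the Site 2 and Site 3 equations removes the quadratic terms:
305.4 x − 150.4 y = 12272.73
350.0 x + 94.4 y = -7754.95
Solving the 2×2 system: x ≈ -0.1, y ≈ -81.8 km.

x ≈ -0.1 km, y ≈ -81.8 km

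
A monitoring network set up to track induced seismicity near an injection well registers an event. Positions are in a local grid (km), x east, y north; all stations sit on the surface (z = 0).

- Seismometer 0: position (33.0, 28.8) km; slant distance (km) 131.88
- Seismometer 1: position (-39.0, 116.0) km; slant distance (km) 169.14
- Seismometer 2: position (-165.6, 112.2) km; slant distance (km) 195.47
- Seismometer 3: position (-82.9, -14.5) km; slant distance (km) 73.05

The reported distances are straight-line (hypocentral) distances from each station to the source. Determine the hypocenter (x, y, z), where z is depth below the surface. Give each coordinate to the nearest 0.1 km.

(-59.8, -38.8, 64.9)

Each station gives a sphere (x−x_i)² + (y−y_i)² + z² = d_i² (stations at z=0).
Subtracting the Seismometer 0 sphere from Seismometer 1 and Seismometer 2: z² cancels, leaving linear equations in x and y:
-144.0 x + 174.4 y = 1842.55
-397.2 x + 166.8 y = 17277.57
Solving: x ≈ -59.795, y ≈ -38.807 km (keep extra digits for the depth step; rounded: -59.8, -38.8).
Then from the Seismometer 0 sphere: z² = 131.88² − (x − 33.0)² − (y − 28.8)² with x = -59.795, y = -38.807, so z ≈ 64.890 ≈ 64.9 km.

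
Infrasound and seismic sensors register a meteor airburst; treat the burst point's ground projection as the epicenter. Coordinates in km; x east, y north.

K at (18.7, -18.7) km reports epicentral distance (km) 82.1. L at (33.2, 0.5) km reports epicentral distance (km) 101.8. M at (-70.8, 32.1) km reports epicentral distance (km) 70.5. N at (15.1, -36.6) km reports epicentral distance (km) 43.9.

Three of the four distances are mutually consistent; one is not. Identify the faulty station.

N

Solve using three stations at a time. Using K, L, M (subtract circle equations pairwise → linear system) gives (x, y) ≈ (-61.1, -37.7).
Distances from that point to each station vs reported:
  K: calculated 82.1 vs reported 82.1 → residual 0.0 km
  L: calculated 101.8 vs reported 101.8 → residual 0.0 km
  M: calculated 70.4 vs reported 70.5 → residual 0.1 km
  N: calculated 76.2 vs reported 43.9 → residual 32.3 km
K, L, M are mutually consistent (residuals ≈ 0); N is off by 32.3 km.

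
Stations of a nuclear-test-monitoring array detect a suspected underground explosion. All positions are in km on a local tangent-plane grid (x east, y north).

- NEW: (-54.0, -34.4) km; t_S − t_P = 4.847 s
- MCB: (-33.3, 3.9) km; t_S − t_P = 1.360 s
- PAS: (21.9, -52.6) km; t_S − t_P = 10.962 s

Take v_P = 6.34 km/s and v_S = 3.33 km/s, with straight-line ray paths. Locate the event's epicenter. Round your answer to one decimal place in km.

(-38.0, -4.4)

Distance from S−P lag: d = Δt · v_P v_S / (v_P − v_S) = Δt · (6.34·3.33)/(6.34−3.33) ≈ 7.0140·Δt.
So d_NEW = 34.00, d_MCB = 9.54, d_PAS = 76.89 km.
Circle about each station: (x + 54.0)² + (y + 34.4)² = 34.00²; (x + 33.3)² + (y − 3.9)² = 9.54²; (x − 21.9)² + (y + 52.6)² = 76.89².
Subtracting pairs of circle equations eliminates x²+y² and gives linear equations (the radical axes):
41.4 x + 76.6 y = -1910.27
151.8 x − 36.4 y = -5609.06
Solving the 2×2 system: x ≈ -38.0, y ≈ -4.4 km.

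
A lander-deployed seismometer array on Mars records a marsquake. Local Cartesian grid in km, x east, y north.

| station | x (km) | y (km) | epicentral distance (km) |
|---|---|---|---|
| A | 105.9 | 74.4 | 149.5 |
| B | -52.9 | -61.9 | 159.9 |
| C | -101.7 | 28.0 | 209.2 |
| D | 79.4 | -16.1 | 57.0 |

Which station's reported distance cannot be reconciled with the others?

Solve using three stations at a time. Using A, C, D (subtract circle equations pairwise → linear system) gives (x, y) ≈ (81.5, -73.1).
Distances from that point to each station vs reported:
  A: calculated 149.5 vs reported 149.5 → residual 0.0 km
  B: calculated 134.8 vs reported 159.9 → residual 25.1 km
  C: calculated 209.2 vs reported 209.2 → residual 0.0 km
  D: calculated 57.0 vs reported 57.0 → residual 0.0 km
A, C, D are mutually consistent (residuals ≈ 0); B is off by 25.1 km.

B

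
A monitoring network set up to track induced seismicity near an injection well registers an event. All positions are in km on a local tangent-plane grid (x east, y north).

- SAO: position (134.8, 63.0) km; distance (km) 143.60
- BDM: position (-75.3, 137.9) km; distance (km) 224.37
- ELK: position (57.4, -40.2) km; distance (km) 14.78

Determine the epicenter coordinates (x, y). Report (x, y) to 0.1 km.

(46.7, -50.4)

Circle about each station: (x − 134.8)² + (y − 63.0)² = 143.60²; (x + 75.3)² + (y − 137.9)² = 224.37²; (x − 57.4)² + (y + 40.2)² = 14.78².
Subtracting pairs of circle equations eliminates x²+y² and gives linear equations (the radical axes):
-420.2 x + 149.8 y = -27174.48
-154.8 x − 206.4 y = 3173.27
Solving the 2×2 system: x ≈ 46.7, y ≈ -50.4 km.
Check against SAO (with the unrounded x, y): √((x − 134.8)²+(y − 63.0)²) = 143.60 ≈ 143.60 km. ✓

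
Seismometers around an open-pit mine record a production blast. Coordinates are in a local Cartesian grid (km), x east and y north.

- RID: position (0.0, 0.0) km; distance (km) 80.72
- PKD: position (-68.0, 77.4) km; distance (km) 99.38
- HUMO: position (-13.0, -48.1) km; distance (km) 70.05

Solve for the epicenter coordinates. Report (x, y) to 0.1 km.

x ≈ -77.8 km, y ≈ -21.5 km

Circle about each station: x² + y² = 80.72²; (x + 68.0)² + (y − 77.4)² = 99.38²; (x + 13.0)² + (y + 48.1)² = 70.05².
Subtracting the RID equation from the PKD and HUMO equations removes the quadratic terms:
-136.0 x + 154.8 y = 7254.09
-26.0 x − 96.2 y = 4091.33
Solving the 2×2 system: x ≈ -77.8, y ≈ -21.5 km.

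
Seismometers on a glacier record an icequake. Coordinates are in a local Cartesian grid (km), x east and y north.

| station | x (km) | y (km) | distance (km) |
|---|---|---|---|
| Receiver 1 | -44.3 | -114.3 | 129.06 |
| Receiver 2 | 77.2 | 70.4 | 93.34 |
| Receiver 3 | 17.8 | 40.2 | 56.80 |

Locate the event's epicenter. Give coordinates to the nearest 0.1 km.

x ≈ 36.3 km, y ≈ -13.5 km

Circle about each station: (x + 44.3)² + (y + 114.3)² = 129.06²; (x − 77.2)² + (y − 70.4)² = 93.34²; (x − 17.8)² + (y − 40.2)² = 56.80².
Subtracting pairs of circle equations eliminates x²+y² and gives linear equations (the radical axes):
243.0 x + 369.4 y = 3833.15
124.2 x + 309.0 y = 336.14
Solving the 2×2 system: x ≈ 36.3, y ≈ -13.5 km.
Check against Receiver 1 (with the unrounded x, y): √((x + 44.3)²+(y + 114.3)²) = 129.06 ≈ 129.06 km. ✓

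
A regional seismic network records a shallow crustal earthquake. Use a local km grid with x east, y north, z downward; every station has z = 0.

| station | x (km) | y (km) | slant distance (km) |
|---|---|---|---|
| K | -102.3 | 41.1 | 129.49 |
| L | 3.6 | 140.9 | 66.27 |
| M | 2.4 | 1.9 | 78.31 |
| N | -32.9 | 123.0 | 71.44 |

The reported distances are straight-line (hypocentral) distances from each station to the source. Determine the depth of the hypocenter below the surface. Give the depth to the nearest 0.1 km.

6.4 km

Each station gives a sphere (x−x_i)² + (y−y_i)² + z² = d_i² (stations at z=0).
Subtracting the K sphere from L and M: z² cancels, leaving linear equations in x and y:
211.8 x + 199.6 y = 20087.22
209.4 x − 78.4 y = -1509.93
Solving: x ≈ 21.805, y ≈ 77.499 km (keep extra digits for the depth step; rounded: 21.8, 77.5).
Then from the K sphere: z² = 129.49² − (x + 102.3)² − (y − 41.1)² with x = 21.805, y = 77.499, so z ≈ 6.381 ≈ 6.4 km.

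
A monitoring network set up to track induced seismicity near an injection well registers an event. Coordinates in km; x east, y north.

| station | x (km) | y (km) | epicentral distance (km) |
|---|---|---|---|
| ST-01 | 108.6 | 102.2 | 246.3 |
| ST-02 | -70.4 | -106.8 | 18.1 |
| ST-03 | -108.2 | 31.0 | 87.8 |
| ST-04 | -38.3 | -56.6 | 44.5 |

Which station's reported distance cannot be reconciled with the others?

ST-02

Solve using three stations at a time. Using ST-01, ST-03, ST-04 (subtract circle equations pairwise → linear system) gives (x, y) ≈ (-82.7, -53.0).
Distances from that point to each station vs reported:
  ST-01: calculated 246.3 vs reported 246.3 → residual 0.0 km
  ST-02: calculated 55.2 vs reported 18.1 → residual 37.1 km
  ST-03: calculated 87.8 vs reported 87.8 → residual 0.0 km
  ST-04: calculated 44.5 vs reported 44.5 → residual 0.0 km
ST-01, ST-03, ST-04 are mutually consistent (residuals ≈ 0); ST-02 is off by 37.1 km.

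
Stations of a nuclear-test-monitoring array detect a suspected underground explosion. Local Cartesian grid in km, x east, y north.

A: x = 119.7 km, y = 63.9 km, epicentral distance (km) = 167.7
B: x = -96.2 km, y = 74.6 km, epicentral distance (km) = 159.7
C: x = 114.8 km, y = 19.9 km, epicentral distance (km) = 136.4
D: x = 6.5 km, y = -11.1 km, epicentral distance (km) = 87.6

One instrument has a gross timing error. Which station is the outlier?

Solve using three stations at a time. Using A, B, C (subtract circle equations pairwise → linear system) gives (x, y) ≈ (-0.4, -53.2).
Distances from that point to each station vs reported:
  A: calculated 167.7 vs reported 167.7 → residual 0.0 km
  B: calculated 159.7 vs reported 159.7 → residual 0.0 km
  C: calculated 136.4 vs reported 136.4 → residual 0.0 km
  D: calculated 42.6 vs reported 87.6 → residual 45.0 km
A, B, C are mutually consistent (residuals ≈ 0); D is off by 45.0 km.

D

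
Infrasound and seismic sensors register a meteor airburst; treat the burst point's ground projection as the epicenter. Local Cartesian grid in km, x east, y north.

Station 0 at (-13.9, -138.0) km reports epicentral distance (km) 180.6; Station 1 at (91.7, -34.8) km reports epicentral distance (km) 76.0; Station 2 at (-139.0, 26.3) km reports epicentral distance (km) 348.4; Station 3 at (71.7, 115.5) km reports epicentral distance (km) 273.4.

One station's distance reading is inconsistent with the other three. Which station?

Solve using three stations at a time. Using Station 0, Station 2, Station 3 (subtract circle equations pairwise → linear system) gives (x, y) ≈ (166.7, -140.9).
Distances from that point to each station vs reported:
  Station 0: calculated 180.6 vs reported 180.6 → residual 0.0 km
  Station 1: calculated 129.9 vs reported 76.0 → residual 53.9 km
  Station 2: calculated 348.4 vs reported 348.4 → residual 0.0 km
  Station 3: calculated 273.4 vs reported 273.4 → residual 0.0 km
Station 0, Station 2, Station 3 are mutually consistent (residuals ≈ 0); Station 1 is off by 53.9 km.

Station 1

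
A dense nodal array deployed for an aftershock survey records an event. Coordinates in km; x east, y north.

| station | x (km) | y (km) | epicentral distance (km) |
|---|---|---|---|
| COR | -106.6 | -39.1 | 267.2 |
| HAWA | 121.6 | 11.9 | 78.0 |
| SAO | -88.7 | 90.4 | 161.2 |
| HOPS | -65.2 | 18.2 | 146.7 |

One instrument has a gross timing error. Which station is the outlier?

Solve using three stations at a time. Using HAWA, SAO, HOPS (subtract circle equations pairwise → linear system) gives (x, y) ≈ (71.4, 71.7).
Distances from that point to each station vs reported:
  COR: calculated 209.7 vs reported 267.2 → residual 57.5 km
  HAWA: calculated 78.0 vs reported 78.0 → residual 0.0 km
  SAO: calculated 161.2 vs reported 161.2 → residual 0.0 km
  HOPS: calculated 146.7 vs reported 146.7 → residual 0.0 km
HAWA, SAO, HOPS are mutually consistent (residuals ≈ 0); COR is off by 57.5 km.

COR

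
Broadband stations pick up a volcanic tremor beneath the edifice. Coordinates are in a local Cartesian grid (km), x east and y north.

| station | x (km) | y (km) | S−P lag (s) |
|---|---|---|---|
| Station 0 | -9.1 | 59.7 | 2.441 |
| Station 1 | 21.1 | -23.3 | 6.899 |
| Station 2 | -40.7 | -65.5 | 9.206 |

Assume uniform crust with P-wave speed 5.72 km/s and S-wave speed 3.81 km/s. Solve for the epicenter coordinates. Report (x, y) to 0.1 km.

Distance from S−P lag: d = Δt · v_P v_S / (v_P − v_S) = Δt · (5.72·3.81)/(5.72−3.81) ≈ 11.4101·Δt.
So d_Station 0 = 27.85, d_Station 1 = 78.72, d_Station 2 = 105.04 km.
Circle about each station: (x + 9.1)² + (y − 59.7)² = 27.85²; (x − 21.1)² + (y + 23.3)² = 78.72²; (x + 40.7)² + (y + 65.5)² = 105.04².
Subtracting the Station 0 equation from the Station 1 and Station 2 equations removes the quadratic terms:
60.4 x − 166.0 y = -8080.02
-63.2 x − 250.4 y = -7957.94
Solving the 2×2 system: x ≈ -27.4, y ≈ 38.7 km.

(-27.4, 38.7)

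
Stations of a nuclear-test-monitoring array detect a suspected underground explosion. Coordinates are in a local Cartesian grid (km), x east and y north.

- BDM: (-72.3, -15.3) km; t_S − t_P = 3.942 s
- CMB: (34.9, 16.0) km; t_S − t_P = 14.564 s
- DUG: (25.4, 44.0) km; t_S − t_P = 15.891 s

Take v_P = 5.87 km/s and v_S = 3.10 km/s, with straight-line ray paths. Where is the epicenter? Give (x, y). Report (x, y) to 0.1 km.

Distance from S−P lag: d = Δt · v_P v_S / (v_P − v_S) = Δt · (5.87·3.10)/(5.87−3.10) ≈ 6.5693·Δt.
So d_BDM = 25.90, d_CMB = 95.68, d_DUG = 104.39 km.
Circle about each station: (x + 72.3)² + (y + 15.3)² = 25.90²; (x − 34.9)² + (y − 16.0)² = 95.68²; (x − 25.4)² + (y − 44.0)² = 104.39².
Subtracting the BDM equation from the CMB and DUG equations removes the quadratic terms:
214.4 x + 62.6 y = -12471.22
195.4 x + 118.6 y = -13106.68
Solving the 2×2 system: x ≈ -49.9, y ≈ -28.3 km.

(-49.9, -28.3)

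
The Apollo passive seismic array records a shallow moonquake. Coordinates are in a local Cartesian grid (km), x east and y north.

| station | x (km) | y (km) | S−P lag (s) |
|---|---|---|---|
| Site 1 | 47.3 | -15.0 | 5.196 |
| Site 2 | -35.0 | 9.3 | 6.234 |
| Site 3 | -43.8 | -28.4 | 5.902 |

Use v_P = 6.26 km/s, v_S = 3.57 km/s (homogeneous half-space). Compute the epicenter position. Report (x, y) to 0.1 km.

Distance from S−P lag: d = Δt · v_P v_S / (v_P − v_S) = Δt · (6.26·3.57)/(6.26−3.57) ≈ 8.3079·Δt.
So d_Site 1 = 43.17, d_Site 2 = 51.79, d_Site 3 = 49.03 km.
Circle about each station: (x − 47.3)² + (y + 15.0)² = 43.17²; (x + 35.0)² + (y − 9.3)² = 51.79²; (x + 43.8)² + (y + 28.4)² = 49.03².
Subtracting the Site 1 equation from the Site 2 and Site 3 equations removes the quadratic terms:
-164.6 x + 48.6 y = -1969.36
-182.2 x − 26.8 y = -277.58
Solving the 2×2 system: x ≈ 5.0, y ≈ -23.6 km.

x ≈ 5.0 km, y ≈ -23.6 km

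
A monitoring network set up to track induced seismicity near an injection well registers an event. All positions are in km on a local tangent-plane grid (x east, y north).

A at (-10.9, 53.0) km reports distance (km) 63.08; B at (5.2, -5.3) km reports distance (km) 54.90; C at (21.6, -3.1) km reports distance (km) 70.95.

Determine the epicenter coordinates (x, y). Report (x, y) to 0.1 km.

Circle about each station: (x + 10.9)² + (y − 53.0)² = 63.08²; (x − 5.2)² + (y + 5.3)² = 54.90²; (x − 21.6)² + (y + 3.1)² = 70.95².
Subtracting the A equation from the B and C equations removes the quadratic terms:
32.2 x − 116.6 y = -1907.60
65.0 x − 112.2 y = -3506.46
Solving the 2×2 system: x ≈ -49.1, y ≈ 2.8 km.

(-49.1, 2.8)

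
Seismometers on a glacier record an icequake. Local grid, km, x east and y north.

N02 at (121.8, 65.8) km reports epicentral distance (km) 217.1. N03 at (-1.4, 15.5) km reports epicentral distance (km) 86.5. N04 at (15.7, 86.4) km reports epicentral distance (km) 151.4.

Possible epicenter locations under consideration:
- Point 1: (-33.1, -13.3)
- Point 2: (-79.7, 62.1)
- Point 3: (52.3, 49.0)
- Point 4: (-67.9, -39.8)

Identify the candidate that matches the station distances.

For each candidate, compare |candidate − station| to the reported distance:
Point 1: residuals N02 43.2, N03 43.7, N04 40.4 → max 43.7 km
Point 2: residuals N02 15.6, N03 4.6, N04 53.0 → max 53.0 km
Point 3: residuals N02 145.6, N03 23.2, N04 99.1 → max 145.6 km
Point 4: residuals N02 0.0, N03 0.0, N04 0.0 → max 0.0 km
Only Point 4 has all residuals ≈ 0.

Point 4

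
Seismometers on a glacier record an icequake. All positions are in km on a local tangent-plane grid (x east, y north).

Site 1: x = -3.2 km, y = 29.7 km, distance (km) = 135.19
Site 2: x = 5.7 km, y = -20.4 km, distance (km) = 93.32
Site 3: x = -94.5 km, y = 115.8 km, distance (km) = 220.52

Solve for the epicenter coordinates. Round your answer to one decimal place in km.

Circle about each station: (x + 3.2)² + (y − 29.7)² = 135.19²; (x − 5.7)² + (y + 20.4)² = 93.32²; (x + 94.5)² + (y − 115.8)² = 220.52².
Subtracting the Site 1 equation from the Site 2 and Site 3 equations removes the quadratic terms:
17.8 x − 100.2 y = 9124.03
-182.6 x + 172.2 y = -8905.17
Solving the 2×2 system: x ≈ -44.6, y ≈ -99.0 km.

(-44.6, -99.0)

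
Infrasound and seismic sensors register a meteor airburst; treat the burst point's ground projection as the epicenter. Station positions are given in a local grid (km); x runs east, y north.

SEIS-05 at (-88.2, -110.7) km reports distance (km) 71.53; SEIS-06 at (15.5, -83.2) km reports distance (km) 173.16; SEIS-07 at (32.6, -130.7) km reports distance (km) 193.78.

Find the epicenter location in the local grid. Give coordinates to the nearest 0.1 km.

Circle about each station: (x + 88.2)² + (y + 110.7)² = 71.53²; (x − 15.5)² + (y + 83.2)² = 173.16²; (x − 32.6)² + (y + 130.7)² = 193.78².
Subtracting the SEIS-05 equation from the SEIS-06 and SEIS-07 equations removes the quadratic terms:
207.4 x + 55.0 y = -37739.08
241.6 x − 40.0 y = -34322.63
Solving the 2×2 system: x ≈ -157.4, y ≈ -92.6 km.
Check against SEIS-05 (with the unrounded x, y): √((x + 88.2)²+(y + 110.7)²) = 71.52 ≈ 71.53 km. ✓

x ≈ -157.4 km, y ≈ -92.6 km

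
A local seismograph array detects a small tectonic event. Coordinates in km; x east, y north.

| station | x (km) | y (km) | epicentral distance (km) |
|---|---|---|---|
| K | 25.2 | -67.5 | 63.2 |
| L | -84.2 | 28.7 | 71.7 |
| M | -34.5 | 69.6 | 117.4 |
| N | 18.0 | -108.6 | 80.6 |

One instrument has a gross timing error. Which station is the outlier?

L

Solve using three stations at a time. Using K, M, N (subtract circle equations pairwise → linear system) gives (x, y) ≈ (-34.7, -47.7).
Distances from that point to each station vs reported:
  K: calculated 63.1 vs reported 63.2 → residual 0.1 km
  L: calculated 91.1 vs reported 71.7 → residual 19.4 km
  M: calculated 117.3 vs reported 117.4 → residual 0.1 km
  N: calculated 80.5 vs reported 80.6 → residual 0.1 km
K, M, N are mutually consistent (residuals ≈ 0); L is off by 19.4 km.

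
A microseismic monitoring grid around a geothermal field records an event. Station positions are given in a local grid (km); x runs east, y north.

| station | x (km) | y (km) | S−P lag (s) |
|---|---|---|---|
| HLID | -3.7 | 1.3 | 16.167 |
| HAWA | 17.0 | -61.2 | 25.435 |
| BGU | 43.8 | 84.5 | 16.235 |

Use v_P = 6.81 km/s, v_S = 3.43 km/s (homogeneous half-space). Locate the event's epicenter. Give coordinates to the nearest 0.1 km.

(-68.1, 92.6)

Distance from S−P lag: d = Δt · v_P v_S / (v_P − v_S) = Δt · (6.81·3.43)/(6.81−3.43) ≈ 6.9107·Δt.
So d_HLID = 111.73, d_HAWA = 175.77, d_BGU = 112.20 km.
Circle about each station: (x + 3.7)² + (y − 1.3)² = 111.73²; (x − 17.0)² + (y + 61.2)² = 175.77²; (x − 43.8)² + (y − 84.5)² = 112.20².
Subtracting the HLID equation from the HAWA and BGU equations removes the quadratic terms:
41.4 x − 125.0 y = -14392.44
95.0 x + 166.4 y = 8938.06
Solving the 2×2 system: x ≈ -68.1, y ≈ 92.6 km.
Check against HLID (with the unrounded x, y): √((x + 3.7)²+(y − 1.3)²) = 111.71 ≈ 111.73 km. ✓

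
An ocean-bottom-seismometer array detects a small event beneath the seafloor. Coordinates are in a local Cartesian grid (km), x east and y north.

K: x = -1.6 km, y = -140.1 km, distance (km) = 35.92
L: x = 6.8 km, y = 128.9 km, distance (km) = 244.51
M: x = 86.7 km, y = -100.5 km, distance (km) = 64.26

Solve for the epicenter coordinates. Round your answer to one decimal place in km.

Circle about each station: (x + 1.6)² + (y + 140.1)² = 35.92²; (x − 6.8)² + (y − 128.9)² = 244.51²; (x − 86.7)² + (y + 100.5)² = 64.26².
Subtracting the K equation from the L and M equations removes the quadratic terms:
16.8 x + 538.0 y = -61464.01
176.6 x + 79.2 y = -4852.53
Solving the 2×2 system: x ≈ 24.1, y ≈ -115.0 km.

(24.1, -115.0)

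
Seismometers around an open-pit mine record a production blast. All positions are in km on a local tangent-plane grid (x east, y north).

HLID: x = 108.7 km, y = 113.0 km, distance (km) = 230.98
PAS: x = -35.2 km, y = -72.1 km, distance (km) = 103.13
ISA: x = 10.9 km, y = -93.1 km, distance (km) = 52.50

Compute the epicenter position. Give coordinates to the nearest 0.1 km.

59.6 km east, -112.7 km north

Circle about each station: (x − 108.7)² + (y − 113.0)² = 230.98²; (x + 35.2)² + (y + 72.1)² = 103.13²; (x − 10.9)² + (y + 93.1)² = 52.50².
Subtracting pairs of circle equations eliminates x²+y² and gives linear equations (the radical axes):
-287.8 x − 370.2 y = 24568.72
-195.6 x − 412.2 y = 34797.24
Solving the 2×2 system: x ≈ 59.6, y ≈ -112.7 km.
Check against HLID (with the unrounded x, y): √((x − 108.7)²+(y − 113.0)²) = 230.98 ≈ 230.98 km. ✓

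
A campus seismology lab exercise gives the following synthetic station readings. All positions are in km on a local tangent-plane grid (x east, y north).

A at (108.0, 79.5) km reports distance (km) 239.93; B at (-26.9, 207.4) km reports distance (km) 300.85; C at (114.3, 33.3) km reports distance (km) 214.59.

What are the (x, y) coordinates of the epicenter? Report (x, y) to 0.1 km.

Circle about each station: (x − 108.0)² + (y − 79.5)² = 239.93²; (x + 26.9)² + (y − 207.4)² = 300.85²; (x − 114.3)² + (y − 33.3)² = 214.59².
Subtracting pairs of circle equations eliminates x²+y² and gives linear equations (the radical axes):
-269.8 x + 255.8 y = -7190.20
12.6 x − 92.4 y = 7706.67
Solving the 2×2 system: x ≈ -60.2, y ≈ -91.6 km.
Check against A (with the unrounded x, y): √((x − 108.0)²+(y − 79.5)²) = 239.95 ≈ 239.93 km. ✓

x ≈ -60.2 km, y ≈ -91.6 km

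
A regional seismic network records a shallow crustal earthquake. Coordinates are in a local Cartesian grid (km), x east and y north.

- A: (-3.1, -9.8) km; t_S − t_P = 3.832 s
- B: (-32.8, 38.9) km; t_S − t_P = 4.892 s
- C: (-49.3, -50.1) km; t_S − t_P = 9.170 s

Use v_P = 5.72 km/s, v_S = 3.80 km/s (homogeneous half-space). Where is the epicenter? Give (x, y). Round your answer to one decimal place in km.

x ≈ 21.1 km, y ≈ 26.2 km

Distance from S−P lag: d = Δt · v_P v_S / (v_P − v_S) = Δt · (5.72·3.80)/(5.72−3.80) ≈ 11.3208·Δt.
So d_A = 43.38, d_B = 55.38, d_C = 103.81 km.
Circle about each station: (x + 3.1)² + (y + 9.8)² = 43.38²; (x + 32.8)² + (y − 38.9)² = 55.38²; (x + 49.3)² + (y + 50.1)² = 103.81².
Subtracting pairs of circle equations eliminates x²+y² and gives linear equations (the radical axes):
-59.4 x + 97.4 y = 1298.28
-92.4 x − 80.6 y = -4059.84
Solving the 2×2 system: x ≈ 21.1, y ≈ 26.2 km.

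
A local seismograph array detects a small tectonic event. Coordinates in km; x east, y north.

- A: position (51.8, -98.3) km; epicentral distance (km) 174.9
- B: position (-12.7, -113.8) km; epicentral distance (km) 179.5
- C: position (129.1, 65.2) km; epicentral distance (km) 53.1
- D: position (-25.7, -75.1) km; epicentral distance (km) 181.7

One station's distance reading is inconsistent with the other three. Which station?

B

Solve using three stations at a time. Using A, C, D (subtract circle equations pairwise → linear system) gives (x, y) ≈ (77.0, 74.7).
Distances from that point to each station vs reported:
  A: calculated 174.9 vs reported 174.9 → residual 0.0 km
  B: calculated 208.8 vs reported 179.5 → residual 29.3 km
  C: calculated 52.9 vs reported 53.1 → residual 0.2 km
  D: calculated 181.7 vs reported 181.7 → residual 0.0 km
A, C, D are mutually consistent (residuals ≈ 0); B is off by 29.3 km.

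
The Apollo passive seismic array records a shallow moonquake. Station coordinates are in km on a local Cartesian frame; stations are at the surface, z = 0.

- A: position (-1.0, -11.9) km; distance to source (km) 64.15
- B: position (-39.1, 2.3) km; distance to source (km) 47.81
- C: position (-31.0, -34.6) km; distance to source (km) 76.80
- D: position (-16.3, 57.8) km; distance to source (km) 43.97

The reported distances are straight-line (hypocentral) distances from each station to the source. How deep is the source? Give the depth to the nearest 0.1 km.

depth ≈ 34.5 km

Each station gives a sphere (x−x_i)² + (y−y_i)² + z² = d_i² (stations at z=0).
Subtracting the A sphere from B and C: z² cancels, leaving linear equations in x and y:
-76.2 x + 28.4 y = 3220.92
-60.0 x − 45.4 y = 232.53
Solving: x ≈ -29.599, y ≈ 33.996 km (keep extra digits for the depth step; rounded: -29.6, 34.0).
Then from the A sphere: z² = 64.15² − (x + 1.0)² − (y + 11.9)² with x = -29.599, y = 33.996, so z ≈ 34.509 ≈ 34.5 km.
Check against D (with the unrounded solution): distance 43.98 ≈ 43.97 km. ✓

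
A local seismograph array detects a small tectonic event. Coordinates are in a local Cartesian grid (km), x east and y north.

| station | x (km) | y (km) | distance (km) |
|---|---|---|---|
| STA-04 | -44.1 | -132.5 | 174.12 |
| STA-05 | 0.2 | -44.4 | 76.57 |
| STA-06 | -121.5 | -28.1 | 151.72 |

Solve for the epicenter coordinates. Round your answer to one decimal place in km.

(18.7, 29.9)

Circle about each station: (x + 44.1)² + (y + 132.5)² = 174.12²; (x − 0.2)² + (y + 44.4)² = 76.57²; (x + 121.5)² + (y + 28.1)² = 151.72².
Subtracting pairs of circle equations eliminates x²+y² and gives linear equations (the radical axes):
88.6 x + 176.2 y = 6925.15
-154.8 x + 208.8 y = 3349.62
Solving the 2×2 system: x ≈ 18.7, y ≈ 29.9 km.
Check against STA-04 (with the unrounded x, y): √((x + 44.1)²+(y + 132.5)²) = 174.12 ≈ 174.12 km. ✓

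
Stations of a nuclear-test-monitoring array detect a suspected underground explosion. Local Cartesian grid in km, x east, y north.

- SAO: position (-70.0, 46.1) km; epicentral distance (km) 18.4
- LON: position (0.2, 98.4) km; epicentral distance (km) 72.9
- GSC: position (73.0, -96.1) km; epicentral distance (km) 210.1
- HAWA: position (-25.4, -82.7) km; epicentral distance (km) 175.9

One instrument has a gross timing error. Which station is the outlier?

HAWA

Solve using three stations at a time. Using SAO, LON, GSC (subtract circle equations pairwise → linear system) gives (x, y) ≈ (-63.7, 63.4).
Distances from that point to each station vs reported:
  SAO: calculated 18.4 vs reported 18.4 → residual 0.0 km
  LON: calculated 72.9 vs reported 72.9 → residual 0.0 km
  GSC: calculated 210.1 vs reported 210.1 → residual 0.0 km
  HAWA: calculated 151.1 vs reported 175.9 → residual 24.8 km
SAO, LON, GSC are mutually consistent (residuals ≈ 0); HAWA is off by 24.8 km.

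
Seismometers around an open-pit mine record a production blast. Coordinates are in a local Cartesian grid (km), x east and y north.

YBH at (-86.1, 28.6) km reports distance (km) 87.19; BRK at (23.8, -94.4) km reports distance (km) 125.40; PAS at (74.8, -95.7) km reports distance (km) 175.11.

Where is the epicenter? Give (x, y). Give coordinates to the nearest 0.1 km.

x ≈ -96.2 km, y ≈ -58.0 km

Circle about each station: (x + 86.1)² + (y − 28.6)² = 87.19²; (x − 23.8)² + (y + 94.4)² = 125.40²; (x − 74.8)² + (y + 95.7)² = 175.11².
Subtracting the YBH equation from the BRK and PAS equations removes the quadratic terms:
219.8 x − 246.0 y = -6876.43
321.8 x − 248.6 y = -16539.06
Solving the 2×2 system: x ≈ -96.2, y ≈ -58.0 km.
Check against YBH (with the unrounded x, y): √((x + 86.1)²+(y − 28.6)²) = 87.20 ≈ 87.19 km. ✓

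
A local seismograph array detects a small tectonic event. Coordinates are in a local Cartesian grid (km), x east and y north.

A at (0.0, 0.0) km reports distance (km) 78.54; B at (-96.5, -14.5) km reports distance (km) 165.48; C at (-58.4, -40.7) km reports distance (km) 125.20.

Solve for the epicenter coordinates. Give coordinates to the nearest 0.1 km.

x ≈ 66.8 km, y ≈ -41.3 km

Circle about each station: x² + y² = 78.54²; (x + 96.5)² + (y + 14.5)² = 165.48²; (x + 58.4)² + (y + 40.7)² = 125.20².
Subtracting the A equation from the B and C equations removes the quadratic terms:
-193.0 x − 29.0 y = -11692.60
-116.8 x − 81.4 y = -4439.46
Solving the 2×2 system: x ≈ 66.8, y ≈ -41.3 km.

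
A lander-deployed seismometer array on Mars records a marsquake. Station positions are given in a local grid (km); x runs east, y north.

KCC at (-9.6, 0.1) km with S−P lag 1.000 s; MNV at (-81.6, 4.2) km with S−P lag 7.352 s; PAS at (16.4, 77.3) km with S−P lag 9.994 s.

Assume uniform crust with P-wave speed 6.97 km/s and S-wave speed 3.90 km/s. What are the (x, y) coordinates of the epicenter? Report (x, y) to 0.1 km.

-17.1 km east, -4.6 km north

Distance from S−P lag: d = Δt · v_P v_S / (v_P − v_S) = Δt · (6.97·3.90)/(6.97−3.90) ≈ 8.8544·Δt.
So d_KCC = 8.85, d_MNV = 65.10, d_PAS = 88.49 km.
Circle about each station: (x + 9.6)² + (y − 0.1)² = 8.85²; (x + 81.6)² + (y − 4.2)² = 65.10²; (x − 16.4)² + (y − 77.3)² = 88.49².
Subtracting pairs of circle equations eliminates x²+y² and gives linear equations (the radical axes):
-144.0 x + 8.2 y = 2424.34
52.0 x + 154.4 y = -1600.08
Solving the 2×2 system: x ≈ -17.1, y ≈ -4.6 km.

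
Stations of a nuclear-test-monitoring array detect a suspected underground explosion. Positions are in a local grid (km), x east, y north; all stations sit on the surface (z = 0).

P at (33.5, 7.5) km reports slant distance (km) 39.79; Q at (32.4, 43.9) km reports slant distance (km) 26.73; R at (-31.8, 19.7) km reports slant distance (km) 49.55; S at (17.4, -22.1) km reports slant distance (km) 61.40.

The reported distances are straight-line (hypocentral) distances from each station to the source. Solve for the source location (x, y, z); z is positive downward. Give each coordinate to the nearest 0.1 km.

Each station gives a sphere (x−x_i)² + (y−y_i)² + z² = d_i² (stations at z=0).
Subtracting the P sphere from Q and R: z² cancels, leaving linear equations in x and y:
-2.2 x + 72.8 y = 2667.22
-130.6 x + 24.4 y = -651.13
Solving: x ≈ 11.898, y ≈ 36.997 km (keep extra digits for the depth step; rounded: 11.9, 37.0).
Then from the P sphere: z² = 39.79² − (x − 33.5)² − (y − 7.5)² with x = 11.898, y = 36.997, so z ≈ 15.701 ≈ 15.7 km.

x ≈ 11.9 km, y ≈ 37.0 km, depth ≈ 15.7 km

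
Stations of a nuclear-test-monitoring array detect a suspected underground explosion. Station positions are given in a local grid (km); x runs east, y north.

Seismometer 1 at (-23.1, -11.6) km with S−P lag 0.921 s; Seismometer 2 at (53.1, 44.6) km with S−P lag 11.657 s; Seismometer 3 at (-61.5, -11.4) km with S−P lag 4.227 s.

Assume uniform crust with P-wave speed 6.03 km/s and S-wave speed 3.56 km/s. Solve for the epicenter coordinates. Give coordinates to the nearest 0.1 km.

x ≈ -25.6 km, y ≈ -19.2 km

Distance from S−P lag: d = Δt · v_P v_S / (v_P − v_S) = Δt · (6.03·3.56)/(6.03−3.56) ≈ 8.6910·Δt.
So d_Seismometer 1 = 8.00, d_Seismometer 2 = 101.31, d_Seismometer 3 = 36.74 km.
Circle about each station: (x + 23.1)² + (y + 11.6)² = 8.00²; (x − 53.1)² + (y − 44.6)² = 101.31²; (x + 61.5)² + (y + 11.4)² = 36.74².
Subtracting the Seismometer 1 equation from the Seismometer 2 and Seismometer 3 equations removes the quadratic terms:
152.4 x + 112.4 y = -6059.12
-76.8 x + 0.4 y = 1958.21
Solving the 2×2 system: x ≈ -25.6, y ≈ -19.2 km.
Check against Seismometer 1 (with the unrounded x, y): √((x + 23.1)²+(y + 11.6)²) = 8.00 ≈ 8.00 km. ✓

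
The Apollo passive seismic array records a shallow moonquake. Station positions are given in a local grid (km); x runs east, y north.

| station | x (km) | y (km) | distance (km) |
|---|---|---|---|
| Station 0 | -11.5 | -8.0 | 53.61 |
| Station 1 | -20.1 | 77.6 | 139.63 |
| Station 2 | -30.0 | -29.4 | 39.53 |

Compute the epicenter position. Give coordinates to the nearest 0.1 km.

(-6.8, -61.4)

Circle about each station: (x + 11.5)² + (y + 8.0)² = 53.61²; (x + 20.1)² + (y − 77.6)² = 139.63²; (x + 30.0)² + (y + 29.4)² = 39.53².
Subtracting the Station 0 equation from the Station 1 and Station 2 equations removes the quadratic terms:
-17.2 x + 171.2 y = -10392.98
-37.0 x − 42.8 y = 2879.52
Solving the 2×2 system: x ≈ -6.8, y ≈ -61.4 km.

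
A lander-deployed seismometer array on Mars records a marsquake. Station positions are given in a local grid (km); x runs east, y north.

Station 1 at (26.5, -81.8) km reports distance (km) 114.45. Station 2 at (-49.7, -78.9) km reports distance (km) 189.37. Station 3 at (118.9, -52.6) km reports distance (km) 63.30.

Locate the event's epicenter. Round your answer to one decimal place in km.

x ≈ 136.5 km, y ≈ -113.4 km

Circle about each station: (x − 26.5)² + (y + 81.8)² = 114.45²; (x + 49.7)² + (y + 78.9)² = 189.37²; (x − 118.9)² + (y + 52.6)² = 63.30².
Subtracting the Station 1 equation from the Station 2 and Station 3 equations removes the quadratic terms:
-152.4 x + 5.8 y = -21460.38
184.8 x + 58.4 y = 18602.39
Solving the 2×2 system: x ≈ 136.5, y ≈ -113.4 km.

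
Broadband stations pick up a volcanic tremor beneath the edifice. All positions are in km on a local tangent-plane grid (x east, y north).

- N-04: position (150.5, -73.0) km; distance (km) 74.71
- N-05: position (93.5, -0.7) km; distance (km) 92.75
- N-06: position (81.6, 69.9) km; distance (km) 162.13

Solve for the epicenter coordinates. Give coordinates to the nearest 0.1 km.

(78.3, -92.2)

Circle about each station: (x − 150.5)² + (y + 73.0)² = 74.71²; (x − 93.5)² + (y + 0.7)² = 92.75²; (x − 81.6)² + (y − 69.9)² = 162.13².
Subtracting the N-04 equation from the N-05 and N-06 equations removes the quadratic terms:
-114.0 x + 144.6 y = -22257.49
-137.8 x + 285.8 y = -37139.23
Solving the 2×2 system: x ≈ 78.3, y ≈ -92.2 km.
Check against N-04 (with the unrounded x, y): √((x − 150.5)²+(y + 73.0)²) = 74.71 ≈ 74.71 km. ✓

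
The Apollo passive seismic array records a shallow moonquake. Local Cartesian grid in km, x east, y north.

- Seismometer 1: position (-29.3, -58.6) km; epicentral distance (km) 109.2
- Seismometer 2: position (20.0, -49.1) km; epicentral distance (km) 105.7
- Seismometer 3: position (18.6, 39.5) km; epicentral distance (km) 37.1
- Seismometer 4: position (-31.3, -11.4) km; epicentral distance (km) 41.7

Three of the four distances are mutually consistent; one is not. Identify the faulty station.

Seismometer 4

Solve using three stations at a time. Using Seismometer 1, Seismometer 2, Seismometer 3 (subtract circle equations pairwise → linear system) gives (x, y) ≈ (-17.0, 49.9).
Distances from that point to each station vs reported:
  Seismometer 1: calculated 109.2 vs reported 109.2 → residual 0.0 km
  Seismometer 2: calculated 105.7 vs reported 105.7 → residual 0.0 km
  Seismometer 3: calculated 37.1 vs reported 37.1 → residual 0.0 km
  Seismometer 4: calculated 63.0 vs reported 41.7 → residual 21.3 km
Seismometer 1, Seismometer 2, Seismometer 3 are mutually consistent (residuals ≈ 0); Seismometer 4 is off by 21.3 km.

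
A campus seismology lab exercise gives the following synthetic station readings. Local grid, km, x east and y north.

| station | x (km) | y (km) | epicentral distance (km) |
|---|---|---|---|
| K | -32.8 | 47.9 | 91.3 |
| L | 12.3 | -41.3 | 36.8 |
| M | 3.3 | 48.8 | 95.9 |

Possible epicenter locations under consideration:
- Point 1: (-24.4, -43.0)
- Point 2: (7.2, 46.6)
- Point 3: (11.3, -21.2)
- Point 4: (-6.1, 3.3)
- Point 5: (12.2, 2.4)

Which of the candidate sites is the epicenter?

Point 1

For each candidate, compare |candidate − station| to the reported distance:
Point 1: residuals K 0.0, L 0.1, M 0.0 → max 0.1 km
Point 2: residuals K 51.3, L 51.2, M 91.4 → max 91.4 km
Point 3: residuals K 9.3, L 16.7, M 25.4 → max 25.4 km
Point 4: residuals K 39.3, L 11.4, M 49.4 → max 49.4 km
Point 5: residuals K 27.3, L 6.9, M 48.7 → max 48.7 km
Only Point 1 has all residuals ≈ 0.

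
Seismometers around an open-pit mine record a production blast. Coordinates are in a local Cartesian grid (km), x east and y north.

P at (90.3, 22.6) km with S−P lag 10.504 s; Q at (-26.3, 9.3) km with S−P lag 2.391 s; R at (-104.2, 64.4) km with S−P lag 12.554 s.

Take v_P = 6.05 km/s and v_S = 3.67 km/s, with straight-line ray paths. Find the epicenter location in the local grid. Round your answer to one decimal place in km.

Distance from S−P lag: d = Δt · v_P v_S / (v_P − v_S) = Δt · (6.05·3.67)/(6.05−3.67) ≈ 9.3292·Δt.
So d_P = 97.99, d_Q = 22.31, d_R = 117.12 km.
Circle about each station: (x − 90.3)² + (y − 22.6)² = 97.99²; (x + 26.3)² + (y − 9.3)² = 22.31²; (x + 104.2)² + (y − 64.4)² = 117.12².
Subtracting the P equation from the Q and R equations removes the quadratic terms:
-233.2 x − 26.6 y = 1217.63
-389.0 x + 83.6 y = 2225.10
Solving the 2×2 system: x ≈ -5.4, y ≈ 1.5 km.

(-5.4, 1.5)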